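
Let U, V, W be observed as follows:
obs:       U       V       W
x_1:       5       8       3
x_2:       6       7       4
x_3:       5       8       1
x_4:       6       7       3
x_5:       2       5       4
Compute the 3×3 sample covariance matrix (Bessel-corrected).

Step 1 — column means:
  mean(U) = (5 + 6 + 5 + 6 + 2) / 5 = 24/5 = 4.8
  mean(V) = (8 + 7 + 8 + 7 + 5) / 5 = 35/5 = 7
  mean(W) = (3 + 4 + 1 + 3 + 4) / 5 = 15/5 = 3

Step 2 — sample covariance S[i,j] = (1/(n-1)) · Σ_k (x_{k,i} - mean_i) · (x_{k,j} - mean_j), with n-1 = 4.
  S[U,U] = ((0.2)·(0.2) + (1.2)·(1.2) + (0.2)·(0.2) + (1.2)·(1.2) + (-2.8)·(-2.8)) / 4 = 10.8/4 = 2.7
  S[U,V] = ((0.2)·(1) + (1.2)·(0) + (0.2)·(1) + (1.2)·(0) + (-2.8)·(-2)) / 4 = 6/4 = 1.5
  S[U,W] = ((0.2)·(0) + (1.2)·(1) + (0.2)·(-2) + (1.2)·(0) + (-2.8)·(1)) / 4 = -2/4 = -0.5
  S[V,V] = ((1)·(1) + (0)·(0) + (1)·(1) + (0)·(0) + (-2)·(-2)) / 4 = 6/4 = 1.5
  S[V,W] = ((1)·(0) + (0)·(1) + (1)·(-2) + (0)·(0) + (-2)·(1)) / 4 = -4/4 = -1
  S[W,W] = ((0)·(0) + (1)·(1) + (-2)·(-2) + (0)·(0) + (1)·(1)) / 4 = 6/4 = 1.5

S is symmetric (S[j,i] = S[i,j]). Assembling:

S = [[2.7, 1.5, -0.5],
 [1.5, 1.5, -1],
 [-0.5, -1, 1.5]]


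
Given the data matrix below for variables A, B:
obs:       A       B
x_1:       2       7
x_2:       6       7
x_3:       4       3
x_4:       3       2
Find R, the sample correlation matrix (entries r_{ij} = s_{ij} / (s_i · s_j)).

Step 1 — column means:
  mean(A) = (2 + 6 + 4 + 3) / 4 = 15/4 = 3.75
  mean(B) = (7 + 7 + 3 + 2) / 4 = 19/4 = 4.75

Step 2 — sample variances and covariances s[i,j] = (1/(n-1)) · Σ_k (x_{k,i} - mean_i) · (x_{k,j} - mean_j), with n-1 = 3:
  s[A,A] = ((-1.75)·(-1.75) + (2.25)·(2.25) + (0.25)·(0.25) + (-0.75)·(-0.75)) / 3 = 8.75/3 = 2.9167
  s[A,B] = ((-1.75)·(2.25) + (2.25)·(2.25) + (0.25)·(-1.75) + (-0.75)·(-2.75)) / 3 = 2.75/3 = 0.9167
  s[B,B] = ((2.25)·(2.25) + (2.25)·(2.25) + (-1.75)·(-1.75) + (-2.75)·(-2.75)) / 3 = 20.75/3 = 6.9167
  Sample standard deviations s_i = √(s[i,i]):
  s(A) = √(2.9167) = 1.7078
  s(B) = √(6.9167) = 2.63

Step 3 — r_{ij} = s_{ij} / (s_i · s_j):
  r[A,A] = 1 (diagonal).
  r[A,B] = 0.9167 / (1.7078 · 2.63) = 0.9167 / 4.4915 = 0.2041
  r[B,B] = 1 (diagonal).

R is symmetric with unit diagonal. Assembling:

R = [[1, 0.2041],
 [0.2041, 1]]


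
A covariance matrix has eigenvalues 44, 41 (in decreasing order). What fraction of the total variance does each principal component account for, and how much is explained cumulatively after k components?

Step 1 — total variance = trace(Sigma) = Σ λ_i = 44 + 41 = 85.

Step 2 — fraction explained by component i = λ_i / Σ λ:
  PC1: 44/85 = 0.5176
  PC2: 41/85 = 0.4824

Step 3 — cumulative fraction after k components = (λ_1 + ... + λ_k) / Σ λ:
  k = 1: 44/85 = 0.5176
  k = 2: (44 + 41)/85 = 85/85 = 1

Summary (fraction, with percent):

explained: PC1 0.5176 (51.76%), PC2 0.4824 (48.24%);  cumulative: 0.5176, 1


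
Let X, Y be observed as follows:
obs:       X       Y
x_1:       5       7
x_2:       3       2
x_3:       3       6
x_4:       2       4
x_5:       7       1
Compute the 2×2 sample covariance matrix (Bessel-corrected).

Step 1 — column means:
  mean(X) = (5 + 3 + 3 + 2 + 7) / 5 = 20/5 = 4
  mean(Y) = (7 + 2 + 6 + 4 + 1) / 5 = 20/5 = 4

Step 2 — sample covariance S[i,j] = (1/(n-1)) · Σ_k (x_{k,i} - mean_i) · (x_{k,j} - mean_j), with n-1 = 4.
  S[X,X] = ((1)·(1) + (-1)·(-1) + (-1)·(-1) + (-2)·(-2) + (3)·(3)) / 4 = 16/4 = 4
  S[X,Y] = ((1)·(3) + (-1)·(-2) + (-1)·(2) + (-2)·(0) + (3)·(-3)) / 4 = -6/4 = -1.5
  S[Y,Y] = ((3)·(3) + (-2)·(-2) + (2)·(2) + (0)·(0) + (-3)·(-3)) / 4 = 26/4 = 6.5

S is symmetric (S[j,i] = S[i,j]). Assembling:

S = [[4, -1.5],
 [-1.5, 6.5]]


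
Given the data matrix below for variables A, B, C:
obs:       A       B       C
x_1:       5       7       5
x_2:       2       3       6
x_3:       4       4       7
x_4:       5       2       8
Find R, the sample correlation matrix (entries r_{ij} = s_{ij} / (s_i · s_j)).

Step 1 — column means:
  mean(A) = (5 + 2 + 4 + 5) / 4 = 16/4 = 4
  mean(B) = (7 + 3 + 4 + 2) / 4 = 16/4 = 4
  mean(C) = (5 + 6 + 7 + 8) / 4 = 26/4 = 6.5

Step 2 — sample variances and covariances s[i,j] = (1/(n-1)) · Σ_k (x_{k,i} - mean_i) · (x_{k,j} - mean_j), with n-1 = 3:
  s[A,A] = ((1)·(1) + (-2)·(-2) + (0)·(0) + (1)·(1)) / 3 = 6/3 = 2
  s[A,B] = ((1)·(3) + (-2)·(-1) + (0)·(0) + (1)·(-2)) / 3 = 3/3 = 1
  s[A,C] = ((1)·(-1.5) + (-2)·(-0.5) + (0)·(0.5) + (1)·(1.5)) / 3 = 1/3 = 0.3333
  s[B,B] = ((3)·(3) + (-1)·(-1) + (0)·(0) + (-2)·(-2)) / 3 = 14/3 = 4.6667
  s[B,C] = ((3)·(-1.5) + (-1)·(-0.5) + (0)·(0.5) + (-2)·(1.5)) / 3 = -7/3 = -2.3333
  s[C,C] = ((-1.5)·(-1.5) + (-0.5)·(-0.5) + (0.5)·(0.5) + (1.5)·(1.5)) / 3 = 5/3 = 1.6667
  Sample standard deviations s_i = √(s[i,i]):
  s(A) = √(2) = 1.4142
  s(B) = √(4.6667) = 2.1602
  s(C) = √(1.6667) = 1.291

Step 3 — r_{ij} = s_{ij} / (s_i · s_j):
  r[A,A] = 1 (diagonal).
  r[A,B] = 1 / (1.4142 · 2.1602) = 1 / 3.0551 = 0.3273
  r[A,C] = 0.3333 / (1.4142 · 1.291) = 0.3333 / 1.8257 = 0.1826
  r[B,B] = 1 (diagonal).
  r[B,C] = -2.3333 / (2.1602 · 1.291) = -2.3333 / 2.7889 = -0.8367
  r[C,C] = 1 (diagonal).

R is symmetric with unit diagonal. Assembling:

R = [[1, 0.3273, 0.1826],
 [0.3273, 1, -0.8367],
 [0.1826, -0.8367, 1]]


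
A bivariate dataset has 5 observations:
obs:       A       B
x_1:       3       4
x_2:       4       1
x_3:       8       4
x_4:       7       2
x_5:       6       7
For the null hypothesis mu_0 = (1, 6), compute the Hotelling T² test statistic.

Step 1 — sample mean vector:
  mean(A) = (3 + 4 + 8 + 7 + 6) / 5 = 28/5 = 5.6
  mean(B) = (4 + 1 + 4 + 2 + 7) / 5 = 18/5 = 3.6
  x̄ = (5.6, 3.6),  deviation x̄ - mu_0 = (5.6, 3.6) - (1, 6) = (4.6, -2.4).

Step 2 — sample covariance matrix, S[i,j] = (1/(n-1)) · Σ_k (x_{k,i} - mean_i) · (x_{k,j} - mean_j), divisor n-1 = 4:
  S[A,A] = ((-2.6)·(-2.6) + (-1.6)·(-1.6) + (2.4)·(2.4) + (1.4)·(1.4) + (0.4)·(0.4)) / 4 = 17.2/4 = 4.3
  S[A,B] = ((-2.6)·(0.4) + (-1.6)·(-2.6) + (2.4)·(0.4) + (1.4)·(-1.6) + (0.4)·(3.4)) / 4 = 3.2/4 = 0.8
  S[B,B] = ((0.4)·(0.4) + (-2.6)·(-2.6) + (0.4)·(0.4) + (-1.6)·(-1.6) + (3.4)·(3.4)) / 4 = 21.2/4 = 5.3
  S = [[4.3, 0.8],
 [0.8, 5.3]].

Step 3 — invert S. det(S) = 4.3·5.3 - (0.8)² = 22.15.
  S^{-1} = (1/det) · [[d, -b], [-b, a]] = [[0.2393, -0.0361],
 [-0.0361, 0.1941]].

Step 4 — quadratic form (x̄ - mu_0)^T · S^{-1} · (x̄ - mu_0):
  S^{-1} · (x̄ - mu_0) = (1.1874, -0.6321),
  (x̄ - mu_0)^T · [...] = (4.6)·(1.1874) + (-2.4)·(-0.6321) = 6.9788.

Step 5 — scale by n: T² = 5 · 6.9788 = 34.8939.

T² ≈ 34.8939


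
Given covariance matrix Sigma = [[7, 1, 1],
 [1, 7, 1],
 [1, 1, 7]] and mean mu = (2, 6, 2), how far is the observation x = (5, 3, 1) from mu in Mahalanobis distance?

Step 1 — centre the observation: (x - mu) = (3, -3, -1).

Step 2 — invert Sigma (cofactor / det for 3×3, or solve directly):
  Sigma^{-1} = [[0.1481, -0.0185, -0.0185],
 [-0.0185, 0.1481, -0.0185],
 [-0.0185, -0.0185, 0.1481]].

Step 3 — form the quadratic (x - mu)^T · Sigma^{-1} · (x - mu):
  Sigma^{-1} · (x - mu) = (0.5185, -0.4815, -0.1481).
  (x - mu)^T · [Sigma^{-1} · (x - mu)] = (3)·(0.5185) + (-3)·(-0.4815) + (-1)·(-0.1481) = 3.1481.

Step 4 — take square root: d = √(3.1481) ≈ 1.7743.

d(x, mu) = √(3.1481) ≈ 1.7743


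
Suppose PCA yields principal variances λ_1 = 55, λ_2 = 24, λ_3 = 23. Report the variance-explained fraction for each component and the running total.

Step 1 — total variance = trace(Sigma) = Σ λ_i = 55 + 24 + 23 = 102.

Step 2 — fraction explained by component i = λ_i / Σ λ:
  PC1: 55/102 = 0.5392
  PC2: 24/102 = 0.2353
  PC3: 23/102 = 0.2255

Step 3 — cumulative fraction after k components = (λ_1 + ... + λ_k) / Σ λ:
  k = 1: 55/102 = 0.5392
  k = 2: (55 + 24)/102 = 79/102 = 0.7745
  k = 3: (55 + 24 + 23)/102 = 102/102 = 1

Summary (fraction, with percent):

explained: PC1 0.5392 (53.92%), PC2 0.2353 (23.53%), PC3 0.2255 (22.55%);  cumulative: 0.5392, 0.7745, 1


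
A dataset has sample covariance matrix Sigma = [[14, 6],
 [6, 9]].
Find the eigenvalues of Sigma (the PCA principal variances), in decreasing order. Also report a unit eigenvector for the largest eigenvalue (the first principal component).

Step 1 — characteristic polynomial of 2×2 Sigma:
  det(Sigma - λI) = λ² - trace · λ + det = 0.
  trace = 14 + 9 = 23, det = 14·9 - (6)² = 90.
Step 2 — discriminant:
  Δ = trace² - 4·det = 529 - 360 = 169.
Step 3 — eigenvalues:
  λ = (trace ± √Δ)/2 = (23 ± 13)/2,
  λ_1 = 18,  λ_2 = 5.

Step 4 — unit eigenvector for λ_1: solve (Sigma - λ_1 I)v = 0. First row:
  (14 - 18)·v_x + (6)·v_y = 0, i.e. (-4)·v_x + (6)·v_y = 0,
  so v ∝ (b, λ_1 - a) = (6, 4) = u.
  ||u|| = √((6)² + (4)²) = √(52) ≈ 7.2111,
  v_1 = u/||u|| ≈ (0.8321, 0.5547) (||v_1|| = 1).

λ_1 = 18,  λ_2 = 5;  v_1 ≈ (0.8321, 0.5547)


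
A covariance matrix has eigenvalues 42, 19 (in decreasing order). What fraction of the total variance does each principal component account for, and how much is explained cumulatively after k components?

Step 1 — total variance = trace(Sigma) = Σ λ_i = 42 + 19 = 61.

Step 2 — fraction explained by component i = λ_i / Σ λ:
  PC1: 42/61 = 0.6885
  PC2: 19/61 = 0.3115

Step 3 — cumulative fraction after k components = (λ_1 + ... + λ_k) / Σ λ:
  k = 1: 42/61 = 0.6885
  k = 2: (42 + 19)/61 = 61/61 = 1

Summary (fraction, with percent):

explained: PC1 0.6885 (68.85%), PC2 0.3115 (31.15%);  cumulative: 0.6885, 1


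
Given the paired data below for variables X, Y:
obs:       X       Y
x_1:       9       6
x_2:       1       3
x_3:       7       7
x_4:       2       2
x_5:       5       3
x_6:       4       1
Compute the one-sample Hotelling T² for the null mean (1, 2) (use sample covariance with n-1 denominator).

Step 1 — sample mean vector:
  mean(X) = (9 + 1 + 7 + 2 + 5 + 4) / 6 = 28/6 = 4.6667
  mean(Y) = (6 + 3 + 7 + 2 + 3 + 1) / 6 = 22/6 = 3.6667
  x̄ = (4.6667, 3.6667),  deviation x̄ - mu_0 = (4.6667, 3.6667) - (1, 2) = (3.6667, 1.6667).

Step 2 — sample covariance matrix, S[i,j] = (1/(n-1)) · Σ_k (x_{k,i} - mean_i) · (x_{k,j} - mean_j), divisor n-1 = 5:
  S[X,X] = ((4.3333)·(4.3333) + (-3.6667)·(-3.6667) + (2.3333)·(2.3333) + (-2.6667)·(-2.6667) + (0.3333)·(0.3333) + (-0.6667)·(-0.6667)) / 5 = 45.3333/5 = 9.0667
  S[X,Y] = ((4.3333)·(2.3333) + (-3.6667)·(-0.6667) + (2.3333)·(3.3333) + (-2.6667)·(-1.6667) + (0.3333)·(-0.6667) + (-0.6667)·(-2.6667)) / 5 = 26.3333/5 = 5.2667
  S[Y,Y] = ((2.3333)·(2.3333) + (-0.6667)·(-0.6667) + (3.3333)·(3.3333) + (-1.6667)·(-1.6667) + (-0.6667)·(-0.6667) + (-2.6667)·(-2.6667)) / 5 = 27.3333/5 = 5.4667
  S = [[9.0667, 5.2667],
 [5.2667, 5.4667]].

Step 3 — invert S. det(S) = 9.0667·5.4667 - (5.2667)² = 21.8267.
  S^{-1} = (1/det) · [[d, -b], [-b, a]] = [[0.2505, -0.2413],
 [-0.2413, 0.4154]].

Step 4 — quadratic form (x̄ - mu_0)^T · S^{-1} · (x̄ - mu_0):
  S^{-1} · (x̄ - mu_0) = (0.5162, -0.1924),
  (x̄ - mu_0)^T · [...] = (3.6667)·(0.5162) + (1.6667)·(-0.1924) = 1.572.

Step 5 — scale by n: T² = 6 · 1.572 = 9.4319.

T² ≈ 9.4319


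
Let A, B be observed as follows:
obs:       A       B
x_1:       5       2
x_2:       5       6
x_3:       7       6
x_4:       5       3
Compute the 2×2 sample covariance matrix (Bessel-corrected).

Step 1 — column means:
  mean(A) = (5 + 5 + 7 + 5) / 4 = 22/4 = 5.5
  mean(B) = (2 + 6 + 6 + 3) / 4 = 17/4 = 4.25

Step 2 — sample covariance S[i,j] = (1/(n-1)) · Σ_k (x_{k,i} - mean_i) · (x_{k,j} - mean_j), with n-1 = 3.
  S[A,A] = ((-0.5)·(-0.5) + (-0.5)·(-0.5) + (1.5)·(1.5) + (-0.5)·(-0.5)) / 3 = 3/3 = 1
  S[A,B] = ((-0.5)·(-2.25) + (-0.5)·(1.75) + (1.5)·(1.75) + (-0.5)·(-1.25)) / 3 = 3.5/3 = 1.1667
  S[B,B] = ((-2.25)·(-2.25) + (1.75)·(1.75) + (1.75)·(1.75) + (-1.25)·(-1.25)) / 3 = 12.75/3 = 4.25

S is symmetric (S[j,i] = S[i,j]). Assembling:

S = [[1, 1.1667],
 [1.1667, 4.25]]


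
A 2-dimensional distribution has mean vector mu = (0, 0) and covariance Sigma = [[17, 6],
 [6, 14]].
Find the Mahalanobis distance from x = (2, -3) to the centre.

Step 1 — centre the observation: (x - mu) = (2, -3).

Step 2 — invert Sigma. det(Sigma) = 17·14 - (6)² = 202.
  Sigma^{-1} = (1/det) · [[d, -b], [-b, a]] = [[0.0693, -0.0297],
 [-0.0297, 0.0842]].

Step 3 — form the quadratic (x - mu)^T · Sigma^{-1} · (x - mu):
  Sigma^{-1} · (x - mu) = (0.2277, -0.3119).
  (x - mu)^T · [Sigma^{-1} · (x - mu)] = (2)·(0.2277) + (-3)·(-0.3119) = 1.3911.

Step 4 — take square root: d = √(1.3911) ≈ 1.1794.

d(x, mu) = √(1.3911) ≈ 1.1794


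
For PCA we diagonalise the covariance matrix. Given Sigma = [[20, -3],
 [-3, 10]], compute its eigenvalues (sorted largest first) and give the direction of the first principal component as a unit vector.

Step 1 — characteristic polynomial of 2×2 Sigma:
  det(Sigma - λI) = λ² - trace · λ + det = 0.
  trace = 20 + 10 = 30, det = 20·10 - (-3)² = 191.
Step 2 — discriminant:
  Δ = trace² - 4·det = 900 - 764 = 136.
Step 3 — eigenvalues:
  λ = (trace ± √Δ)/2 = (30 ± 11.6619)/2,
  λ_1 = 20.831,  λ_2 = 9.169.

Step 4 — unit eigenvector for λ_1: solve (Sigma - λ_1 I)v = 0. First row:
  (20 - 20.831)·v_x + (-3)·v_y = 0, i.e. (-0.831)·v_x + (-3)·v_y = 0,
  so v ∝ (b, λ_1 - a) = (-3, 0.831); multiply by -1 so the first entry is positive: u = (3, -0.831).
  ||u|| = √((3)² + (-0.831)²) = √(9.6905) ≈ 3.113,
  v_1 = u/||u|| ≈ (0.9637, -0.2669) (||v_1|| = 1).

λ_1 = 20.831,  λ_2 = 9.169;  v_1 ≈ (0.9637, -0.2669)


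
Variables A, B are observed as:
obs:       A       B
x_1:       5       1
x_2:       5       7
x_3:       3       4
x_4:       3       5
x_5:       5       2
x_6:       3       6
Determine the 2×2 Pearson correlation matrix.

Step 1 — column means:
  mean(A) = (5 + 5 + 3 + 3 + 5 + 3) / 6 = 24/6 = 4
  mean(B) = (1 + 7 + 4 + 5 + 2 + 6) / 6 = 25/6 = 4.1667

Step 2 — sample variances and covariances s[i,j] = (1/(n-1)) · Σ_k (x_{k,i} - mean_i) · (x_{k,j} - mean_j), with n-1 = 5:
  s[A,A] = ((1)·(1) + (1)·(1) + (-1)·(-1) + (-1)·(-1) + (1)·(1) + (-1)·(-1)) / 5 = 6/5 = 1.2
  s[A,B] = ((1)·(-3.1667) + (1)·(2.8333) + (-1)·(-0.1667) + (-1)·(0.8333) + (1)·(-2.1667) + (-1)·(1.8333)) / 5 = -5/5 = -1
  s[B,B] = ((-3.1667)·(-3.1667) + (2.8333)·(2.8333) + (-0.1667)·(-0.1667) + (0.8333)·(0.8333) + (-2.1667)·(-2.1667) + (1.8333)·(1.8333)) / 5 = 26.8333/5 = 5.3667
  Sample standard deviations s_i = √(s[i,i]):
  s(A) = √(1.2) = 1.0954
  s(B) = √(5.3667) = 2.3166

Step 3 — r_{ij} = s_{ij} / (s_i · s_j):
  r[A,A] = 1 (diagonal).
  r[A,B] = -1 / (1.0954 · 2.3166) = -1 / 2.5377 = -0.3941
  r[B,B] = 1 (diagonal).

R is symmetric with unit diagonal. Assembling:

R = [[1, -0.3941],
 [-0.3941, 1]]


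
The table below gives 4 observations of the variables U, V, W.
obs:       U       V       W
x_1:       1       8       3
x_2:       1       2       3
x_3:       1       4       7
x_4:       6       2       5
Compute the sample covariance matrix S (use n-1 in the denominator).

Step 1 — column means:
  mean(U) = (1 + 1 + 1 + 6) / 4 = 9/4 = 2.25
  mean(V) = (8 + 2 + 4 + 2) / 4 = 16/4 = 4
  mean(W) = (3 + 3 + 7 + 5) / 4 = 18/4 = 4.5

Step 2 — sample covariance S[i,j] = (1/(n-1)) · Σ_k (x_{k,i} - mean_i) · (x_{k,j} - mean_j), with n-1 = 3.
  S[U,U] = ((-1.25)·(-1.25) + (-1.25)·(-1.25) + (-1.25)·(-1.25) + (3.75)·(3.75)) / 3 = 18.75/3 = 6.25
  S[U,V] = ((-1.25)·(4) + (-1.25)·(-2) + (-1.25)·(0) + (3.75)·(-2)) / 3 = -10/3 = -3.3333
  S[U,W] = ((-1.25)·(-1.5) + (-1.25)·(-1.5) + (-1.25)·(2.5) + (3.75)·(0.5)) / 3 = 2.5/3 = 0.8333
  S[V,V] = ((4)·(4) + (-2)·(-2) + (0)·(0) + (-2)·(-2)) / 3 = 24/3 = 8
  S[V,W] = ((4)·(-1.5) + (-2)·(-1.5) + (0)·(2.5) + (-2)·(0.5)) / 3 = -4/3 = -1.3333
  S[W,W] = ((-1.5)·(-1.5) + (-1.5)·(-1.5) + (2.5)·(2.5) + (0.5)·(0.5)) / 3 = 11/3 = 3.6667

S is symmetric (S[j,i] = S[i,j]). Assembling:

S = [[6.25, -3.3333, 0.8333],
 [-3.3333, 8, -1.3333],
 [0.8333, -1.3333, 3.6667]]


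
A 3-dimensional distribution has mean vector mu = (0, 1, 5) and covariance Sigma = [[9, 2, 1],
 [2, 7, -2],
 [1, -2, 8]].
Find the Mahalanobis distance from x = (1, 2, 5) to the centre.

Step 1 — centre the observation: (x - mu) = (1, 1, 0).

Step 2 — invert Sigma (cofactor / det for 3×3, or solve directly):
  Sigma^{-1} = [[0.1235, -0.0428, -0.0261],
 [-0.0428, 0.1686, 0.0475],
 [-0.0261, 0.0475, 0.1401]].

Step 3 — form the quadratic (x - mu)^T · Sigma^{-1} · (x - mu):
  Sigma^{-1} · (x - mu) = (0.0808, 0.1259, 0.0214).
  (x - mu)^T · [Sigma^{-1} · (x - mu)] = (1)·(0.0808) + (1)·(0.1259) + (0)·(0.0214) = 0.2067.

Step 4 — take square root: d = √(0.2067) ≈ 0.4546.

d(x, mu) = √(0.2067) ≈ 0.4546


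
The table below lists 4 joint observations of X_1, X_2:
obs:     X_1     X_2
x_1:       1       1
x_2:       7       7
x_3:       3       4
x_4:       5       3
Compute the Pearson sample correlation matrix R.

Step 1 — column means:
  mean(X_1) = (1 + 7 + 3 + 5) / 4 = 16/4 = 4
  mean(X_2) = (1 + 7 + 4 + 3) / 4 = 15/4 = 3.75

Step 2 — sample variances and covariances s[i,j] = (1/(n-1)) · Σ_k (x_{k,i} - mean_i) · (x_{k,j} - mean_j), with n-1 = 3:
  s[X_1,X_1] = ((-3)·(-3) + (3)·(3) + (-1)·(-1) + (1)·(1)) / 3 = 20/3 = 6.6667
  s[X_1,X_2] = ((-3)·(-2.75) + (3)·(3.25) + (-1)·(0.25) + (1)·(-0.75)) / 3 = 17/3 = 5.6667
  s[X_2,X_2] = ((-2.75)·(-2.75) + (3.25)·(3.25) + (0.25)·(0.25) + (-0.75)·(-0.75)) / 3 = 18.75/3 = 6.25
  Sample standard deviations s_i = √(s[i,i]):
  s(X_1) = √(6.6667) = 2.582
  s(X_2) = √(6.25) = 2.5

Step 3 — r_{ij} = s_{ij} / (s_i · s_j):
  r[X_1,X_1] = 1 (diagonal).
  r[X_1,X_2] = 5.6667 / (2.582 · 2.5) = 5.6667 / 6.455 = 0.8779
  r[X_2,X_2] = 1 (diagonal).

R is symmetric with unit diagonal. Assembling:

R = [[1, 0.8779],
 [0.8779, 1]]


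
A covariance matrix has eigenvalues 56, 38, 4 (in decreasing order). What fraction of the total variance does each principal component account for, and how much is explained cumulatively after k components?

Step 1 — total variance = trace(Sigma) = Σ λ_i = 56 + 38 + 4 = 98.

Step 2 — fraction explained by component i = λ_i / Σ λ:
  PC1: 56/98 = 0.5714
  PC2: 38/98 = 0.3878
  PC3: 4/98 = 0.0408

Step 3 — cumulative fraction after k components = (λ_1 + ... + λ_k) / Σ λ:
  k = 1: 56/98 = 0.5714
  k = 2: (56 + 38)/98 = 94/98 = 0.9592
  k = 3: (56 + 38 + 4)/98 = 98/98 = 1

Summary (fraction, with percent):

explained: PC1 0.5714 (57.14%), PC2 0.3878 (38.78%), PC3 0.0408 (4.08%);  cumulative: 0.5714, 0.9592, 1


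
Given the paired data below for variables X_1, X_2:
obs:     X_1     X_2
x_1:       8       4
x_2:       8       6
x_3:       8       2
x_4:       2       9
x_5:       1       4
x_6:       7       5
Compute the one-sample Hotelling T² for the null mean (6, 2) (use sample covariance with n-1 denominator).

Step 1 — sample mean vector:
  mean(X_1) = (8 + 8 + 8 + 2 + 1 + 7) / 6 = 34/6 = 5.6667
  mean(X_2) = (4 + 6 + 2 + 9 + 4 + 5) / 6 = 30/6 = 5
  x̄ = (5.6667, 5),  deviation x̄ - mu_0 = (5.6667, 5) - (6, 2) = (-0.3333, 3).

Step 2 — sample covariance matrix, S[i,j] = (1/(n-1)) · Σ_k (x_{k,i} - mean_i) · (x_{k,j} - mean_j), divisor n-1 = 5:
  S[X_1,X_1] = ((2.3333)·(2.3333) + (2.3333)·(2.3333) + (2.3333)·(2.3333) + (-3.6667)·(-3.6667) + (-4.6667)·(-4.6667) + (1.3333)·(1.3333)) / 5 = 53.3333/5 = 10.6667
  S[X_1,X_2] = ((2.3333)·(-1) + (2.3333)·(1) + (2.3333)·(-3) + (-3.6667)·(4) + (-4.6667)·(-1) + (1.3333)·(0)) / 5 = -17/5 = -3.4
  S[X_2,X_2] = ((-1)·(-1) + (1)·(1) + (-3)·(-3) + (4)·(4) + (-1)·(-1) + (0)·(0)) / 5 = 28/5 = 5.6
  S = [[10.6667, -3.4],
 [-3.4, 5.6]].

Step 3 — invert S. det(S) = 10.6667·5.6 - (-3.4)² = 48.1733.
  S^{-1} = (1/det) · [[d, -b], [-b, a]] = [[0.1162, 0.0706],
 [0.0706, 0.2214]].

Step 4 — quadratic form (x̄ - mu_0)^T · S^{-1} · (x̄ - mu_0):
  S^{-1} · (x̄ - mu_0) = (0.173, 0.6407),
  (x̄ - mu_0)^T · [...] = (-0.3333)·(0.173) + (3)·(0.6407) = 1.8646.

Step 5 — scale by n: T² = 6 · 1.8646 = 11.1874.

T² ≈ 11.1874


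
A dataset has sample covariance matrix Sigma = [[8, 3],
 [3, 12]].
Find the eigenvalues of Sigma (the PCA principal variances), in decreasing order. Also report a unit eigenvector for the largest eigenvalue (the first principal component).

Step 1 — characteristic polynomial of 2×2 Sigma:
  det(Sigma - λI) = λ² - trace · λ + det = 0.
  trace = 8 + 12 = 20, det = 8·12 - (3)² = 87.
Step 2 — discriminant:
  Δ = trace² - 4·det = 400 - 348 = 52.
Step 3 — eigenvalues:
  λ = (trace ± √Δ)/2 = (20 ± 7.2111)/2,
  λ_1 = 13.6056,  λ_2 = 6.3944.

Step 4 — unit eigenvector for λ_1: solve (Sigma - λ_1 I)v = 0. First row:
  (8 - 13.6056)·v_x + (3)·v_y = 0, i.e. (-5.6056)·v_x + (3)·v_y = 0,
  so v ∝ (b, λ_1 - a) = (3, 5.6056) = u.
  ||u|| = √((3)² + (5.6056)²) = √(40.4222) ≈ 6.3578,
  v_1 = u/||u|| ≈ (0.4719, 0.8817) (||v_1|| = 1).

λ_1 = 13.6056,  λ_2 = 6.3944;  v_1 ≈ (0.4719, 0.8817)


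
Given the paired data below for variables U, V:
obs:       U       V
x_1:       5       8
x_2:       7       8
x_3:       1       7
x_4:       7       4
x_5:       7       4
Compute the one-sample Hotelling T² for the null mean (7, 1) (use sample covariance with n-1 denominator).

Step 1 — sample mean vector:
  mean(U) = (5 + 7 + 1 + 7 + 7) / 5 = 27/5 = 5.4
  mean(V) = (8 + 8 + 7 + 4 + 4) / 5 = 31/5 = 6.2
  x̄ = (5.4, 6.2),  deviation x̄ - mu_0 = (5.4, 6.2) - (7, 1) = (-1.6, 5.2).

Step 2 — sample covariance matrix, S[i,j] = (1/(n-1)) · Σ_k (x_{k,i} - mean_i) · (x_{k,j} - mean_j), divisor n-1 = 4:
  S[U,U] = ((-0.4)·(-0.4) + (1.6)·(1.6) + (-4.4)·(-4.4) + (1.6)·(1.6) + (1.6)·(1.6)) / 4 = 27.2/4 = 6.8
  S[U,V] = ((-0.4)·(1.8) + (1.6)·(1.8) + (-4.4)·(0.8) + (1.6)·(-2.2) + (1.6)·(-2.2)) / 4 = -8.4/4 = -2.1
  S[V,V] = ((1.8)·(1.8) + (1.8)·(1.8) + (0.8)·(0.8) + (-2.2)·(-2.2) + (-2.2)·(-2.2)) / 4 = 16.8/4 = 4.2
  S = [[6.8, -2.1],
 [-2.1, 4.2]].

Step 3 — invert S. det(S) = 6.8·4.2 - (-2.1)² = 24.15.
  S^{-1} = (1/det) · [[d, -b], [-b, a]] = [[0.1739, 0.087],
 [0.087, 0.2816]].

Step 4 — quadratic form (x̄ - mu_0)^T · S^{-1} · (x̄ - mu_0):
  S^{-1} · (x̄ - mu_0) = (0.1739, 1.3251),
  (x̄ - mu_0)^T · [...] = (-1.6)·(0.1739) + (5.2)·(1.3251) = 6.612.

Step 5 — scale by n: T² = 5 · 6.612 = 33.06.

T² ≈ 33.06


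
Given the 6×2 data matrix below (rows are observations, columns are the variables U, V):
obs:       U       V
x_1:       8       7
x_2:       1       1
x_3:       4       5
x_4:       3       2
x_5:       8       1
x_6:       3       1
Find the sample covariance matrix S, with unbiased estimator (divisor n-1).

Step 1 — column means:
  mean(U) = (8 + 1 + 4 + 3 + 8 + 3) / 6 = 27/6 = 4.5
  mean(V) = (7 + 1 + 5 + 2 + 1 + 1) / 6 = 17/6 = 2.8333

Step 2 — sample covariance S[i,j] = (1/(n-1)) · Σ_k (x_{k,i} - mean_i) · (x_{k,j} - mean_j), with n-1 = 5.
  S[U,U] = ((3.5)·(3.5) + (-3.5)·(-3.5) + (-0.5)·(-0.5) + (-1.5)·(-1.5) + (3.5)·(3.5) + (-1.5)·(-1.5)) / 5 = 41.5/5 = 8.3
  S[U,V] = ((3.5)·(4.1667) + (-3.5)·(-1.8333) + (-0.5)·(2.1667) + (-1.5)·(-0.8333) + (3.5)·(-1.8333) + (-1.5)·(-1.8333)) / 5 = 17.5/5 = 3.5
  S[V,V] = ((4.1667)·(4.1667) + (-1.8333)·(-1.8333) + (2.1667)·(2.1667) + (-0.8333)·(-0.8333) + (-1.8333)·(-1.8333) + (-1.8333)·(-1.8333)) / 5 = 32.8333/5 = 6.5667

S is symmetric (S[j,i] = S[i,j]). Assembling:

S = [[8.3, 3.5],
 [3.5, 6.5667]]


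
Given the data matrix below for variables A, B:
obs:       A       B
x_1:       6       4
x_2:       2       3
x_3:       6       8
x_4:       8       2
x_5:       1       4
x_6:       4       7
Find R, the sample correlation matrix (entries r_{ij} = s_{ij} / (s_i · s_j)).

Step 1 — column means:
  mean(A) = (6 + 2 + 6 + 8 + 1 + 4) / 6 = 27/6 = 4.5
  mean(B) = (4 + 3 + 8 + 2 + 4 + 7) / 6 = 28/6 = 4.6667

Step 2 — sample variances and covariances s[i,j] = (1/(n-1)) · Σ_k (x_{k,i} - mean_i) · (x_{k,j} - mean_j), with n-1 = 5:
  s[A,A] = ((1.5)·(1.5) + (-2.5)·(-2.5) + (1.5)·(1.5) + (3.5)·(3.5) + (-3.5)·(-3.5) + (-0.5)·(-0.5)) / 5 = 35.5/5 = 7.1
  s[A,B] = ((1.5)·(-0.6667) + (-2.5)·(-1.6667) + (1.5)·(3.3333) + (3.5)·(-2.6667) + (-3.5)·(-0.6667) + (-0.5)·(2.3333)) / 5 = 0/5 = 0
  s[B,B] = ((-0.6667)·(-0.6667) + (-1.6667)·(-1.6667) + (3.3333)·(3.3333) + (-2.6667)·(-2.6667) + (-0.6667)·(-0.6667) + (2.3333)·(2.3333)) / 5 = 27.3333/5 = 5.4667
  Sample standard deviations s_i = √(s[i,i]):
  s(A) = √(7.1) = 2.6646
  s(B) = √(5.4667) = 2.3381

Step 3 — r_{ij} = s_{ij} / (s_i · s_j):
  r[A,A] = 1 (diagonal).
  r[A,B] = 0 / (2.6646 · 2.3381) = 0 / 6.23 = 0
  r[B,B] = 1 (diagonal).

R is symmetric with unit diagonal. Assembling:

R = [[1, 0],
 [0, 1]]


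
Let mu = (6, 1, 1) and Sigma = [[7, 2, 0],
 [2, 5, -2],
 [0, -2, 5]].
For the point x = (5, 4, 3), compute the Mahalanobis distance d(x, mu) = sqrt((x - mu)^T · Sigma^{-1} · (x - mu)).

Step 1 — centre the observation: (x - mu) = (-1, 3, 2).

Step 2 — invert Sigma (cofactor / det for 3×3, or solve directly):
  Sigma^{-1} = [[0.1654, -0.0787, -0.0315],
 [-0.0787, 0.2756, 0.1102],
 [-0.0315, 0.1102, 0.2441]].

Step 3 — form the quadratic (x - mu)^T · Sigma^{-1} · (x - mu):
  Sigma^{-1} · (x - mu) = (-0.4646, 1.126, 0.8504).
  (x - mu)^T · [Sigma^{-1} · (x - mu)] = (-1)·(-0.4646) + (3)·(1.126) + (2)·(0.8504) = 5.5433.

Step 4 — take square root: d = √(5.5433) ≈ 2.3544.

d(x, mu) = √(5.5433) ≈ 2.3544


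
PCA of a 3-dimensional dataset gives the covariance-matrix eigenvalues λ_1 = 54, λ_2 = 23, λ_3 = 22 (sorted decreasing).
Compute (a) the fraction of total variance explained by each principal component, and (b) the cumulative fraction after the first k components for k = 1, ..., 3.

Step 1 — total variance = trace(Sigma) = Σ λ_i = 54 + 23 + 22 = 99.

Step 2 — fraction explained by component i = λ_i / Σ λ:
  PC1: 54/99 = 0.5455
  PC2: 23/99 = 0.2323
  PC3: 22/99 = 0.2222

Step 3 — cumulative fraction after k components = (λ_1 + ... + λ_k) / Σ λ:
  k = 1: 54/99 = 0.5455
  k = 2: (54 + 23)/99 = 77/99 = 0.7778
  k = 3: (54 + 23 + 22)/99 = 99/99 = 1

Summary (fraction, with percent):

explained: PC1 0.5455 (54.55%), PC2 0.2323 (23.23%), PC3 0.2222 (22.22%);  cumulative: 0.5455, 0.7778, 1


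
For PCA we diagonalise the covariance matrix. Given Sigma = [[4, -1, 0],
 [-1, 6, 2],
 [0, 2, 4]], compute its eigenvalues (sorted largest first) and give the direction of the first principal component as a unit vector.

Step 1 — characteristic polynomial p(λ) = det(λI - Sigma) = λ³ - tr·λ² + c_1·λ - det, where tr = trace, c_1 = sum of the principal 2×2 minors, det = det(Sigma):
  tr = 4 + 6 + 4 = 14,
  c_1 = (4·6 - (-1)²) + (4·4 - (0)²) + (6·4 - (2)²) = 23 + 16 + 20 = 59,
  det = 4·(6·4 - (2)²) - (-1)·((-1)·4 - (2)·(0)) + (0)·((-1)·(2) - 6·(0)) = 4·(20) - (-1)·(-4) + (0)·(-2) = 76.
  So p(λ) = λ³ - 14λ² + 59λ - 76.
Step 2 — look for an integer root (rational root theorem: any rational root is an integer divisor of 76). Testing λ = 4:
  p(4) = 64 - 224 + 236 - 76 = 0  ✓
  Dividing out (λ - 4): p(λ) = (λ - 4)(λ² - 10λ + 19).
Step 3 — remaining eigenvalues from the quadratic λ² - 10λ + 19 = 0:
  Δ = 10² - 4·19 = 100 - 76 = 24,  λ = (10 ± √24)/2 = (10 ± 4.899)/2 ≈ 7.4495 or 2.5505.
  Sorted: λ_1 = 7.4495,  λ_2 = 4,  λ_3 = 2.5505  (check: sum = 14 = tr ✓).

Step 4 — unit eigenvector for λ_1 ≈ 7.4495: v spans the null space of (Sigma - λ_1 I), whose rows are
  r_1 = (-3.4495, -1, 0),  r_2 = (-1, -1.4495, 2),  r_3 = (0, 2, -3.4495).
  v is orthogonal to every row, so take v ∝ r_1 × r_2 = ((-1)·(2) - (0)·(-1.4495), (0)·(-1) - (-3.4495)·(2), (-3.4495)·(-1.4495) - (-1)·(-1)) ≈ (-2, 6.899, 4).
  Rescale (multiply by -1 so the first nonzero entry is positive): u = (2, -6.899, -4).
  ||u|| = √((2)² + (-6.899)² + (-4)²) = √(67.5959) ≈ 8.2217,  v_1 = u/||u|| ≈ (0.2433, -0.8391, -0.4865) (||v_1|| = 1).

λ_1 = 7.4495,  λ_2 = 4,  λ_3 = 2.5505;  v_1 ≈ (0.2433, -0.8391, -0.4865)


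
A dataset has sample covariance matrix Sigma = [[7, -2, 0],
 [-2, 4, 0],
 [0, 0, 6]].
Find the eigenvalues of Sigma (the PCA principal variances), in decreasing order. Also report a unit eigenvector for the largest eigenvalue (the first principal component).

Step 1 — characteristic polynomial p(λ) = det(λI - Sigma) = λ³ - tr·λ² + c_1·λ - det, where tr = trace, c_1 = sum of the principal 2×2 minors, det = det(Sigma):
  tr = 7 + 4 + 6 = 17,
  c_1 = (7·4 - (-2)²) + (7·6 - (0)²) + (4·6 - (0)²) = 24 + 42 + 24 = 90,
  det = 7·(4·6 - (0)²) - (-2)·((-2)·6 - (0)·(0)) + (0)·((-2)·(0) - 4·(0)) = 7·(24) - (-2)·(-12) + (0)·(0) = 144.
  So p(λ) = λ³ - 17λ² + 90λ - 144.
Step 2 — look for an integer root (rational root theorem: any rational root is an integer divisor of 144). Testing λ = 3:
  p(3) = 27 - 153 + 270 - 144 = 0  ✓
  Dividing out (λ - 3): p(λ) = (λ - 3)(λ² - 14λ + 48).
Step 3 — remaining eigenvalues from the quadratic λ² - 14λ + 48 = 0:
  Δ = 14² - 4·48 = 196 - 192 = 4,  λ = (14 ± √4)/2 = (14 ± 2)/2 = 8 or 6.
  Sorted: λ_1 = 8,  λ_2 = 6,  λ_3 = 3  (check: sum = 17 = tr ✓).

Step 4 — unit eigenvector for λ_1 = 8: v spans the null space of (Sigma - λ_1 I), whose rows are
  r_1 = (-1, -2, 0),  r_2 = (-2, -4, 0),  r_3 = (0, 0, -2).
  v is orthogonal to every row, so take v ∝ r_1 × r_3 = ((-2)·(-2) - (0)·(0), (0)·(0) - (-1)·(-2), (-1)·(0) - (-2)·(0)) = (4, -2, 0).
  Rescale (divide by 2): u = (2, -1, 0).
  ||u|| = √((2)² + (-1)² + (0)²) = √(5) ≈ 2.2361,  v_1 = u/||u|| ≈ (0.8944, -0.4472, 0) (||v_1|| = 1).

λ_1 = 8,  λ_2 = 6,  λ_3 = 3;  v_1 ≈ (0.8944, -0.4472, 0)


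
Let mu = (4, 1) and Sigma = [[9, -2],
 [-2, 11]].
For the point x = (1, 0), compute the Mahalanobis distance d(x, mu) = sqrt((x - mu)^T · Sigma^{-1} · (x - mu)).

Step 1 — centre the observation: (x - mu) = (-3, -1).

Step 2 — invert Sigma. det(Sigma) = 9·11 - (-2)² = 95.
  Sigma^{-1} = (1/det) · [[d, -b], [-b, a]] = [[0.1158, 0.0211],
 [0.0211, 0.0947]].

Step 3 — form the quadratic (x - mu)^T · Sigma^{-1} · (x - mu):
  Sigma^{-1} · (x - mu) = (-0.3684, -0.1579).
  (x - mu)^T · [Sigma^{-1} · (x - mu)] = (-3)·(-0.3684) + (-1)·(-0.1579) = 1.2632.

Step 4 — take square root: d = √(1.2632) ≈ 1.1239.

d(x, mu) = √(1.2632) ≈ 1.1239


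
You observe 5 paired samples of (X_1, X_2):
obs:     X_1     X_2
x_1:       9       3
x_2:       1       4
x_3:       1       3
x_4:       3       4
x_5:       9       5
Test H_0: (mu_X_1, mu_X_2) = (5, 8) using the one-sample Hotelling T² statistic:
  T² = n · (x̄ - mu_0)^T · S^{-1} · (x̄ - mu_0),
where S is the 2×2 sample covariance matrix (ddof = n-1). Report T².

Step 1 — sample mean vector:
  mean(X_1) = (9 + 1 + 1 + 3 + 9) / 5 = 23/5 = 4.6
  mean(X_2) = (3 + 4 + 3 + 4 + 5) / 5 = 19/5 = 3.8
  x̄ = (4.6, 3.8),  deviation x̄ - mu_0 = (4.6, 3.8) - (5, 8) = (-0.4, -4.2).

Step 2 — sample covariance matrix, S[i,j] = (1/(n-1)) · Σ_k (x_{k,i} - mean_i) · (x_{k,j} - mean_j), divisor n-1 = 4:
  S[X_1,X_1] = ((4.4)·(4.4) + (-3.6)·(-3.6) + (-3.6)·(-3.6) + (-1.6)·(-1.6) + (4.4)·(4.4)) / 4 = 67.2/4 = 16.8
  S[X_1,X_2] = ((4.4)·(-0.8) + (-3.6)·(0.2) + (-3.6)·(-0.8) + (-1.6)·(0.2) + (4.4)·(1.2)) / 4 = 3.6/4 = 0.9
  S[X_2,X_2] = ((-0.8)·(-0.8) + (0.2)·(0.2) + (-0.8)·(-0.8) + (0.2)·(0.2) + (1.2)·(1.2)) / 4 = 2.8/4 = 0.7
  S = [[16.8, 0.9],
 [0.9, 0.7]].

Step 3 — invert S. det(S) = 16.8·0.7 - (0.9)² = 10.95.
  S^{-1} = (1/det) · [[d, -b], [-b, a]] = [[0.0639, -0.0822],
 [-0.0822, 1.5342]].

Step 4 — quadratic form (x̄ - mu_0)^T · S^{-1} · (x̄ - mu_0):
  S^{-1} · (x̄ - mu_0) = (0.3196, -6.411),
  (x̄ - mu_0)^T · [...] = (-0.4)·(0.3196) + (-4.2)·(-6.411) = 26.7982.

Step 5 — scale by n: T² = 5 · 26.7982 = 133.9909.

T² ≈ 133.9909


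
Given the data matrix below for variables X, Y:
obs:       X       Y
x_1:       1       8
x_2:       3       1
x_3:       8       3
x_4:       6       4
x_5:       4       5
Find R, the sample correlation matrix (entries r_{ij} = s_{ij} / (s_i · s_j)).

Step 1 — column means:
  mean(X) = (1 + 3 + 8 + 6 + 4) / 5 = 22/5 = 4.4
  mean(Y) = (8 + 1 + 3 + 4 + 5) / 5 = 21/5 = 4.2

Step 2 — sample variances and covariances s[i,j] = (1/(n-1)) · Σ_k (x_{k,i} - mean_i) · (x_{k,j} - mean_j), with n-1 = 4:
  s[X,X] = ((-3.4)·(-3.4) + (-1.4)·(-1.4) + (3.6)·(3.6) + (1.6)·(1.6) + (-0.4)·(-0.4)) / 4 = 29.2/4 = 7.3
  s[X,Y] = ((-3.4)·(3.8) + (-1.4)·(-3.2) + (3.6)·(-1.2) + (1.6)·(-0.2) + (-0.4)·(0.8)) / 4 = -13.4/4 = -3.35
  s[Y,Y] = ((3.8)·(3.8) + (-3.2)·(-3.2) + (-1.2)·(-1.2) + (-0.2)·(-0.2) + (0.8)·(0.8)) / 4 = 26.8/4 = 6.7
  Sample standard deviations s_i = √(s[i,i]):
  s(X) = √(7.3) = 2.7019
  s(Y) = √(6.7) = 2.5884

Step 3 — r_{ij} = s_{ij} / (s_i · s_j):
  r[X,X] = 1 (diagonal).
  r[X,Y] = -3.35 / (2.7019 · 2.5884) = -3.35 / 6.9936 = -0.479
  r[Y,Y] = 1 (diagonal).

R is symmetric with unit diagonal. Assembling:

R = [[1, -0.479],
 [-0.479, 1]]


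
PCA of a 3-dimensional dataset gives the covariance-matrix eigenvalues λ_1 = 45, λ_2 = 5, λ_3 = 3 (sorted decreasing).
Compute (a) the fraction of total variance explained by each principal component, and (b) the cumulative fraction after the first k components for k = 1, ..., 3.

Step 1 — total variance = trace(Sigma) = Σ λ_i = 45 + 5 + 3 = 53.

Step 2 — fraction explained by component i = λ_i / Σ λ:
  PC1: 45/53 = 0.8491
  PC2: 5/53 = 0.0943
  PC3: 3/53 = 0.0566

Step 3 — cumulative fraction after k components = (λ_1 + ... + λ_k) / Σ λ:
  k = 1: 45/53 = 0.8491
  k = 2: (45 + 5)/53 = 50/53 = 0.9434
  k = 3: (45 + 5 + 3)/53 = 53/53 = 1

Summary (fraction, with percent):

explained: PC1 0.8491 (84.91%), PC2 0.0943 (9.43%), PC3 0.0566 (5.66%);  cumulative: 0.8491, 0.9434, 1


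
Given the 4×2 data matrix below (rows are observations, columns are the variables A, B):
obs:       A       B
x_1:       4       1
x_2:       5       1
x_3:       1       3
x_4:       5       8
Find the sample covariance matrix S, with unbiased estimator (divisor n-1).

Step 1 — column means:
  mean(A) = (4 + 5 + 1 + 5) / 4 = 15/4 = 3.75
  mean(B) = (1 + 1 + 3 + 8) / 4 = 13/4 = 3.25

Step 2 — sample covariance S[i,j] = (1/(n-1)) · Σ_k (x_{k,i} - mean_i) · (x_{k,j} - mean_j), with n-1 = 3.
  S[A,A] = ((0.25)·(0.25) + (1.25)·(1.25) + (-2.75)·(-2.75) + (1.25)·(1.25)) / 3 = 10.75/3 = 3.5833
  S[A,B] = ((0.25)·(-2.25) + (1.25)·(-2.25) + (-2.75)·(-0.25) + (1.25)·(4.75)) / 3 = 3.25/3 = 1.0833
  S[B,B] = ((-2.25)·(-2.25) + (-2.25)·(-2.25) + (-0.25)·(-0.25) + (4.75)·(4.75)) / 3 = 32.75/3 = 10.9167

S is symmetric (S[j,i] = S[i,j]). Assembling:

S = [[3.5833, 1.0833],
 [1.0833, 10.9167]]


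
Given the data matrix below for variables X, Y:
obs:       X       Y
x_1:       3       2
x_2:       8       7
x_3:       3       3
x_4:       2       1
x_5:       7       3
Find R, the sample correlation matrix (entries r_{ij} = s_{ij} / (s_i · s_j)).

Step 1 — column means:
  mean(X) = (3 + 8 + 3 + 2 + 7) / 5 = 23/5 = 4.6
  mean(Y) = (2 + 7 + 3 + 1 + 3) / 5 = 16/5 = 3.2

Step 2 — sample variances and covariances s[i,j] = (1/(n-1)) · Σ_k (x_{k,i} - mean_i) · (x_{k,j} - mean_j), with n-1 = 4:
  s[X,X] = ((-1.6)·(-1.6) + (3.4)·(3.4) + (-1.6)·(-1.6) + (-2.6)·(-2.6) + (2.4)·(2.4)) / 4 = 29.2/4 = 7.3
  s[X,Y] = ((-1.6)·(-1.2) + (3.4)·(3.8) + (-1.6)·(-0.2) + (-2.6)·(-2.2) + (2.4)·(-0.2)) / 4 = 20.4/4 = 5.1
  s[Y,Y] = ((-1.2)·(-1.2) + (3.8)·(3.8) + (-0.2)·(-0.2) + (-2.2)·(-2.2) + (-0.2)·(-0.2)) / 4 = 20.8/4 = 5.2
  Sample standard deviations s_i = √(s[i,i]):
  s(X) = √(7.3) = 2.7019
  s(Y) = √(5.2) = 2.2804

Step 3 — r_{ij} = s_{ij} / (s_i · s_j):
  r[X,X] = 1 (diagonal).
  r[X,Y] = 5.1 / (2.7019 · 2.2804) = 5.1 / 6.1612 = 0.8278
  r[Y,Y] = 1 (diagonal).

R is symmetric with unit diagonal. Assembling:

R = [[1, 0.8278],
 [0.8278, 1]]


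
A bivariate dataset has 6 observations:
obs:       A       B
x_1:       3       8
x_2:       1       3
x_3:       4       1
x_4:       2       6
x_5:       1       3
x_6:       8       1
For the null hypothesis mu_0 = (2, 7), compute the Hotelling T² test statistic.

Step 1 — sample mean vector:
  mean(A) = (3 + 1 + 4 + 2 + 1 + 8) / 6 = 19/6 = 3.1667
  mean(B) = (8 + 3 + 1 + 6 + 3 + 1) / 6 = 22/6 = 3.6667
  x̄ = (3.1667, 3.6667),  deviation x̄ - mu_0 = (3.1667, 3.6667) - (2, 7) = (1.1667, -3.3333).

Step 2 — sample covariance matrix, S[i,j] = (1/(n-1)) · Σ_k (x_{k,i} - mean_i) · (x_{k,j} - mean_j), divisor n-1 = 5:
  S[A,A] = ((-0.1667)·(-0.1667) + (-2.1667)·(-2.1667) + (0.8333)·(0.8333) + (-1.1667)·(-1.1667) + (-2.1667)·(-2.1667) + (4.8333)·(4.8333)) / 5 = 34.8333/5 = 6.9667
  S[A,B] = ((-0.1667)·(4.3333) + (-2.1667)·(-0.6667) + (0.8333)·(-2.6667) + (-1.1667)·(2.3333) + (-2.1667)·(-0.6667) + (4.8333)·(-2.6667)) / 5 = -15.6667/5 = -3.1333
  S[B,B] = ((4.3333)·(4.3333) + (-0.6667)·(-0.6667) + (-2.6667)·(-2.6667) + (2.3333)·(2.3333) + (-0.6667)·(-0.6667) + (-2.6667)·(-2.6667)) / 5 = 39.3333/5 = 7.8667
  S = [[6.9667, -3.1333],
 [-3.1333, 7.8667]].

Step 3 — invert S. det(S) = 6.9667·7.8667 - (-3.1333)² = 44.9867.
  S^{-1} = (1/det) · [[d, -b], [-b, a]] = [[0.1749, 0.0697],
 [0.0697, 0.1549]].

Step 4 — quadratic form (x̄ - mu_0)^T · S^{-1} · (x̄ - mu_0):
  S^{-1} · (x̄ - mu_0) = (-0.0282, -0.4349),
  (x̄ - mu_0)^T · [...] = (1.1667)·(-0.0282) + (-3.3333)·(-0.4349) = 1.417.

Step 5 — scale by n: T² = 6 · 1.417 = 8.5018.

T² ≈ 8.5018


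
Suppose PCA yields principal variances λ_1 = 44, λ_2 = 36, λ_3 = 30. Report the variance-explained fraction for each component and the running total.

Step 1 — total variance = trace(Sigma) = Σ λ_i = 44 + 36 + 30 = 110.

Step 2 — fraction explained by component i = λ_i / Σ λ:
  PC1: 44/110 = 0.4
  PC2: 36/110 = 0.3273
  PC3: 30/110 = 0.2727

Step 3 — cumulative fraction after k components = (λ_1 + ... + λ_k) / Σ λ:
  k = 1: 44/110 = 0.4
  k = 2: (44 + 36)/110 = 80/110 = 0.7273
  k = 3: (44 + 36 + 30)/110 = 110/110 = 1

Summary (fraction, with percent):

explained: PC1 0.4 (40%), PC2 0.3273 (32.73%), PC3 0.2727 (27.27%);  cumulative: 0.4, 0.7273, 1


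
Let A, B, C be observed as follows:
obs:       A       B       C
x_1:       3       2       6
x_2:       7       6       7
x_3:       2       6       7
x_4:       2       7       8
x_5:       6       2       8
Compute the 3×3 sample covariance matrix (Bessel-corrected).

Step 1 — column means:
  mean(A) = (3 + 7 + 2 + 2 + 6) / 5 = 20/5 = 4
  mean(B) = (2 + 6 + 6 + 7 + 2) / 5 = 23/5 = 4.6
  mean(C) = (6 + 7 + 7 + 8 + 8) / 5 = 36/5 = 7.2

Step 2 — sample covariance S[i,j] = (1/(n-1)) · Σ_k (x_{k,i} - mean_i) · (x_{k,j} - mean_j), with n-1 = 4.
  S[A,A] = ((-1)·(-1) + (3)·(3) + (-2)·(-2) + (-2)·(-2) + (2)·(2)) / 4 = 22/4 = 5.5
  S[A,B] = ((-1)·(-2.6) + (3)·(1.4) + (-2)·(1.4) + (-2)·(2.4) + (2)·(-2.6)) / 4 = -6/4 = -1.5
  S[A,C] = ((-1)·(-1.2) + (3)·(-0.2) + (-2)·(-0.2) + (-2)·(0.8) + (2)·(0.8)) / 4 = 1/4 = 0.25
  S[B,B] = ((-2.6)·(-2.6) + (1.4)·(1.4) + (1.4)·(1.4) + (2.4)·(2.4) + (-2.6)·(-2.6)) / 4 = 23.2/4 = 5.8
  S[B,C] = ((-2.6)·(-1.2) + (1.4)·(-0.2) + (1.4)·(-0.2) + (2.4)·(0.8) + (-2.6)·(0.8)) / 4 = 2.4/4 = 0.6
  S[C,C] = ((-1.2)·(-1.2) + (-0.2)·(-0.2) + (-0.2)·(-0.2) + (0.8)·(0.8) + (0.8)·(0.8)) / 4 = 2.8/4 = 0.7

S is symmetric (S[j,i] = S[i,j]). Assembling:

S = [[5.5, -1.5, 0.25],
 [-1.5, 5.8, 0.6],
 [0.25, 0.6, 0.7]]


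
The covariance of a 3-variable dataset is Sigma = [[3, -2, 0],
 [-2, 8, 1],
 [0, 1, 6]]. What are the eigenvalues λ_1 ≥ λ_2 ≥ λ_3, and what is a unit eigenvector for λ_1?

Step 1 — characteristic polynomial p(λ) = det(λI - Sigma) = λ³ - tr·λ² + c_1·λ - det, where tr = trace, c_1 = sum of the principal 2×2 minors, det = det(Sigma):
  tr = 3 + 8 + 6 = 17,
  c_1 = (3·8 - (-2)²) + (3·6 - (0)²) + (8·6 - (1)²) = 20 + 18 + 47 = 85,
  det = 3·(8·6 - (1)²) - (-2)·((-2)·6 - (1)·(0)) + (0)·((-2)·(1) - 8·(0)) = 3·(47) - (-2)·(-12) + (0)·(-2) = 117.
  So p(λ) = λ³ - 17λ² + 85λ - 117.
Step 2 — look for an integer root (rational root theorem: any rational root is an integer divisor of 117). Testing λ = 9:
  p(9) = 729 - 1377 + 765 - 117 = 0  ✓
  Dividing out (λ - 9): p(λ) = (λ - 9)(λ² - 8λ + 13).
Step 3 — remaining eigenvalues from the quadratic λ² - 8λ + 13 = 0:
  Δ = 8² - 4·13 = 64 - 52 = 12,  λ = (8 ± √12)/2 = (8 ± 3.4641)/2 ≈ 5.7321 or 2.2679.
  Sorted: λ_1 = 9,  λ_2 = 5.7321,  λ_3 = 2.2679  (check: sum = 17 = tr ✓).

Step 4 — unit eigenvector for λ_1 = 9: v spans the null space of (Sigma - λ_1 I), whose rows are
  r_1 = (-6, -2, 0),  r_2 = (-2, -1, 1),  r_3 = (0, 1, -3).
  v is orthogonal to every row, so take v ∝ r_1 × r_2 = ((-2)·(1) - (0)·(-1), (0)·(-2) - (-6)·(1), (-6)·(-1) - (-2)·(-2)) = (-2, 6, 2).
  Rescale (divide by 2; multiply by -1 so the first nonzero entry is positive): u = (1, -3, -1).
  ||u|| = √((1)² + (-3)² + (-1)²) = √(11) ≈ 3.3166,  v_1 = u/||u|| ≈ (0.3015, -0.9045, -0.3015) (||v_1|| = 1).

λ_1 = 9,  λ_2 = 5.7321,  λ_3 = 2.2679;  v_1 ≈ (0.3015, -0.9045, -0.3015)
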